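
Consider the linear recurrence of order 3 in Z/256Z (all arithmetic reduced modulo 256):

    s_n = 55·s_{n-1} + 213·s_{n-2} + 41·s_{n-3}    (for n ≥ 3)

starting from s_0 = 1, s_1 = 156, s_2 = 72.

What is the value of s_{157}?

54

s_3 = 55·72 + 213·156 + 41·1 = 109
s_4 = 55·109 + 213·72 + 41·156 = 79
s_5 = 55·79 + 213·109 + 41·72 = 50
s_6 = 55·50 + 213·79 + 41·109 = 238
s_7 = 55·238 + 213·50 + 41·79 = 99
s_8 = 55·99 + 213·238 + 41·50 = 77
Continuing the recurrence:
  s_9 = 8;  s_10 = 164;  s_11 = 57;  s_12 = 251;  s_13 = 158;  s_14 = 234
  s_15 = 239;  s_16 = 89;  s_17 = 116;  s_18 = 64;  s_19 = 133;  s_20 = 103
  s_21 = 10;  s_22 = 38;  s_23 = 251;  s_24 = 37;  s_25 = 224;  s_26 = 28
  s_27 = 81;  s_28 = 147;  s_29 = 118;  s_30 = 162;  s_31 = 135;  s_32 = 177
  s_33 = 76;  s_34 = 56;  s_35 = 157;  s_36 = 127;  s_37 = 226;  s_38 = 94
  s_39 = 147;  s_40 = 253;  s_41 = 184;  s_42 = 148;  s_43 = 105;  s_44 = 43
  s_45 = 78;  s_46 = 90;  s_47 = 31;  s_48 = 9;  s_49 = 36;  s_50 = 48
  s_51 = 181;  s_52 = 151;  s_53 = 186;  s_54 = 150;  s_55 = 43;  s_56 = 213
  s_57 = 144;  s_58 = 12;  s_59 = 129;  s_60 = 195;  s_61 = 38;  s_62 = 18
  s_63 = 183;  s_64 = 97;  s_65 = 252;  s_66 = 40;  s_67 = 205;  s_68 = 175
  s_69 = 146;  s_70 = 206;  s_71 = 195;  s_72 = 173;  s_73 = 104;  s_74 = 132
  s_75 = 153;  s_76 = 91;  s_77 = 254;  s_78 = 202;  s_79 = 79;  s_80 = 185
  s_81 = 212;  s_82 = 32;  s_83 = 229;  s_84 = 199;  s_85 = 106;  s_86 = 6
  s_87 = 91;  s_88 = 133;  s_89 = 64;  s_90 = 252;  s_91 = 177;  s_92 = 243
  s_93 = 214;  s_94 = 130;  s_95 = 231;  s_96 = 17;  s_97 = 172;  s_98 = 24
  s_99 = 253;  s_100 = 223;  s_101 = 66;  s_102 = 62;  s_103 = 243;  s_104 = 93
  s_105 = 24;  s_106 = 116;  s_107 = 201;  s_108 = 139;  s_109 = 174;  s_110 = 58
  s_111 = 127;  s_112 = 105;  s_113 = 132;  s_114 = 16;  s_115 = 21;  s_116 = 247
  s_117 = 26;  s_118 = 118;  s_119 = 139;  s_120 = 53;  s_121 = 240;  s_122 = 236
  s_123 = 225;  s_124 = 35;  s_125 = 134;  s_126 = 242;  s_127 = 23;  s_128 = 193
  s_129 = 92;  s_130 = 8;  s_131 = 45;  s_132 = 15;  s_133 = 242;  s_134 = 174
  s_135 = 35;  s_136 = 13;  s_137 = 200;  s_138 = 100;  s_139 = 249;  s_140 = 187
  s_141 = 94;  s_142 = 170;  s_143 = 175;  s_144 = 25;  s_145 = 52;  s_146 = 0
  s_147 = 69;  s_148 = 39;  s_149 = 202;  s_150 = 230;  s_151 = 187;  s_152 = 229
  s_153 = 160;  s_154 = 220;  s_155 = 17
s_156 = 55·17 + 213·220 + 41·160 = 83
s_157 = 55·83 + 213·17 + 41·220 = 54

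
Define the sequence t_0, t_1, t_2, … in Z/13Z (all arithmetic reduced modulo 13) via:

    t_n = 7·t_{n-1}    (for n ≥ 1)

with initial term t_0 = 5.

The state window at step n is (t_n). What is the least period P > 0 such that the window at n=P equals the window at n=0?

12

n=0: window = (5)
n=1: window = (9)
n=2: window = (11)
n=3: window = (12)
n=4: window = (6)
n=5: window = (3)
n=6: window = (8)
n=7: window = (4)
n=8: window = (2)
n=9: window = (1)
n=10: window = (7)
n=11: window = (10)
n=12: window = (5)
window at n=12 equals window at n=0 → period = 12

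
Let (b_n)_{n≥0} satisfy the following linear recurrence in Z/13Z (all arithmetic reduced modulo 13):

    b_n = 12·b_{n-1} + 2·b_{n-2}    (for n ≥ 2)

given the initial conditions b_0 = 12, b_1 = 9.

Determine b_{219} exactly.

b_2 = 12·9 + 2·12 = 2
b_3 = 12·2 + 2·9 = 3
b_4 = 12·3 + 2·2 = 1
b_5 = 12·1 + 2·3 = 5
b_6 = 12·5 + 2·1 = 10
b_7 = 12·10 + 2·5 = 0
b_8 = 12·0 + 2·10 = 7
b_9 = 12·7 + 2·0 = 6
b_10 = 12·6 + 2·7 = 8
b_11 = 12·8 + 2·6 = 4
b_12 = 12·4 + 2·8 = 12
b_13 = 12·12 + 2·4 = 9
(b_12, b_13) = (12, 9) = (b_0, b_1), so the sequence has period 12.
219 ≡ 3 (mod 12), hence b_219 = b_3 = 3.

3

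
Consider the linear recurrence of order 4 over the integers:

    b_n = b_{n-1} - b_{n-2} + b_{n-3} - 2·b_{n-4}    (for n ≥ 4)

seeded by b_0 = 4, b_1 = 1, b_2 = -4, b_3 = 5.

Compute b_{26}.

-104

b_4 = 1·5 + -1·-4 + 1·1 + -2·4 = 2
b_5 = 1·2 + -1·5 + 1·-4 + -2·1 = -9
b_6 = 1·-9 + -1·2 + 1·5 + -2·-4 = 2
b_7 = 1·2 + -1·-9 + 1·2 + -2·5 = 3
b_8 = 1·3 + -1·2 + 1·-9 + -2·2 = -12
b_9 = 1·-12 + -1·3 + 1·2 + -2·-9 = 5
b_10 = 1·5 + -1·-12 + 1·3 + -2·2 = 16
b_11 = 1·16 + -1·5 + 1·-12 + -2·3 = -7
b_12 = 1·-7 + -1·16 + 1·5 + -2·-12 = 6
b_13 = 1·6 + -1·-7 + 1·16 + -2·5 = 19
b_14 = 1·19 + -1·6 + 1·-7 + -2·16 = -26
b_15 = 1·-26 + -1·19 + 1·6 + -2·-7 = -25
b_16 = 1·-25 + -1·-26 + 1·19 + -2·6 = 8
b_17 = 1·8 + -1·-25 + 1·-26 + -2·19 = -31
b_18 = 1·-31 + -1·8 + 1·-25 + -2·-26 = -12
b_19 = 1·-12 + -1·-31 + 1·8 + -2·-25 = 77
b_20 = 1·77 + -1·-12 + 1·-31 + -2·8 = 42
b_21 = 1·42 + -1·77 + 1·-12 + -2·-31 = 15
b_22 = 1·15 + -1·42 + 1·77 + -2·-12 = 74
b_23 = 1·74 + -1·15 + 1·42 + -2·77 = -53
b_24 = 1·-53 + -1·74 + 1·15 + -2·42 = -196
b_25 = 1·-196 + -1·-53 + 1·74 + -2·15 = -99
b_26 = 1·-99 + -1·-196 + 1·-53 + -2·74 = -104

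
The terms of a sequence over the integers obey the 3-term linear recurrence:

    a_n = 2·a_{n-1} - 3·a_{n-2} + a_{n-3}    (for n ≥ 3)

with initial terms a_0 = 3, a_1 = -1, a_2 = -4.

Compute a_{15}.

-553

a_3 = 2·-4 + -3·-1 + 1·3 = -2
a_4 = 2·-2 + -3·-4 + 1·-1 = 7
a_5 = 2·7 + -3·-2 + 1·-4 = 16
a_6 = 2·16 + -3·7 + 1·-2 = 9
a_7 = 2·9 + -3·16 + 1·7 = -23
a_8 = 2·-23 + -3·9 + 1·16 = -57
a_9 = 2·-57 + -3·-23 + 1·9 = -36
a_10 = 2·-36 + -3·-57 + 1·-23 = 76
a_11 = 2·76 + -3·-36 + 1·-57 = 203
a_12 = 2·203 + -3·76 + 1·-36 = 142
a_13 = 2·142 + -3·203 + 1·76 = -249
a_14 = 2·-249 + -3·142 + 1·203 = -721
a_15 = 2·-721 + -3·-249 + 1·142 = -553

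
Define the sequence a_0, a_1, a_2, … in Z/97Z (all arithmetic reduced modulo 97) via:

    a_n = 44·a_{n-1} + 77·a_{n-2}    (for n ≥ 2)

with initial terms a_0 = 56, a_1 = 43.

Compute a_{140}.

a_2 = 44·43 + 77·56 = 93
a_3 = 44·93 + 77·43 = 31
a_4 = 44·31 + 77·93 = 86
a_5 = 44·86 + 77·31 = 60
a_6 = 44·60 + 77·86 = 47
a_7 = 44·47 + 77·60 = 92
a_8 = 44·92 + 77·47 = 4
a_9 = 44·4 + 77·92 = 82
a_10 = 44·82 + 77·4 = 36
a_11 = 44·36 + 77·82 = 41
a_12 = 44·41 + 77·36 = 17
a_13 = 44·17 + 77·41 = 25
a_14 = 44·25 + 77·17 = 81
a_15 = 44·81 + 77·25 = 57
a_16 = 44·57 + 77·81 = 15
a_17 = 44·15 + 77·57 = 5
a_18 = 44·5 + 77·15 = 17
a_19 = 44·17 + 77·5 = 66
a_20 = 44·66 + 77·17 = 42
a_21 = 44·42 + 77·66 = 43
a_22 = 44·43 + 77·42 = 82
a_23 = 44·82 + 77·43 = 32
a_24 = 44·32 + 77·82 = 59
a_25 = 44·59 + 77·32 = 16
a_26 = 44·16 + 77·59 = 9
a_27 = 44·9 + 77·16 = 76
a_28 = 44·76 + 77·9 = 60
a_29 = 44·60 + 77·76 = 53
a_30 = 44·53 + 77·60 = 65
a_31 = 44·65 + 77·53 = 54
a_32 = 44·54 + 77·65 = 9
a_33 = 44·9 + 77·54 = 92
a_34 = 44·92 + 77·9 = 85
a_35 = 44·85 + 77·92 = 57
a_36 = 44·57 + 77·85 = 32
a_37 = 44·32 + 77·57 = 74
a_38 = 44·74 + 77·32 = 94
a_39 = 44·94 + 77·74 = 37
a_40 = 44·37 + 77·94 = 39
a_41 = 44·39 + 77·37 = 6
a_42 = 44·6 + 77·39 = 66
a_43 = 44·66 + 77·6 = 68
a_44 = 44·68 + 77·66 = 23
a_45 = 44·23 + 77·68 = 40
a_46 = 44·40 + 77·23 = 39
a_47 = 44·39 + 77·40 = 43
a_48 = 44·43 + 77·39 = 45
a_49 = 44·45 + 77·43 = 53
a_50 = 44·53 + 77·45 = 74
a_51 = 44·74 + 77·53 = 62
a_52 = 44·62 + 77·74 = 84
a_53 = 44·84 + 77·62 = 31
a_54 = 44·31 + 77·84 = 72
a_55 = 44·72 + 77·31 = 26
a_56 = 44·26 + 77·72 = 92
a_57 = 44·92 + 77·26 = 36
a_58 = 44·36 + 77·92 = 35
a_59 = 44·35 + 77·36 = 44
a_60 = 44·44 + 77·35 = 72
a_61 = 44·72 + 77·44 = 57
a_62 = 44·57 + 77·72 = 1
a_63 = 44·1 + 77·57 = 68
a_64 = 44·68 + 77·1 = 62
a_65 = 44·62 + 77·68 = 10
a_66 = 44·10 + 77·62 = 73
a_67 = 44·73 + 77·10 = 5
a_68 = 44·5 + 77·73 = 21
a_69 = 44·21 + 77·5 = 48
a_70 = 44·48 + 77·21 = 43
a_71 = 44·43 + 77·48 = 59
a_72 = 44·59 + 77·43 = 87
a_73 = 44·87 + 77·59 = 29
a_74 = 44·29 + 77·87 = 21
a_75 = 44·21 + 77·29 = 53
a_76 = 44·53 + 77·21 = 69
a_77 = 44·69 + 77·53 = 36
a_78 = 44·36 + 77·69 = 10
a_79 = 44·10 + 77·36 = 11
a_80 = 44·11 + 77·10 = 90
a_81 = 44·90 + 77·11 = 54
a_82 = 44·54 + 77·90 = 91
a_83 = 44·91 + 77·54 = 14
a_84 = 44·14 + 77·91 = 57
a_85 = 44·57 + 77·14 = 94
a_86 = 44·94 + 77·57 = 86
a_87 = 44·86 + 77·94 = 61
a_88 = 44·61 + 77·86 = 91
a_89 = 44·91 + 77·61 = 68
a_90 = 44·68 + 77·91 = 8
a_91 = 44·8 + 77·68 = 59
a_92 = 44·59 + 77·8 = 11
a_93 = 44·11 + 77·59 = 80
a_94 = 44·80 + 77·11 = 2
a_95 = 44·2 + 77·80 = 40
a_96 = 44·40 + 77·2 = 71
a_97 = 44·71 + 77·40 = 93
a_98 = 44·93 + 77·71 = 53
a_99 = 44·53 + 77·93 = 84
a_100 = 44·84 + 77·53 = 17
a_101 = 44·17 + 77·84 = 38
a_102 = 44·38 + 77·17 = 71
a_103 = 44·71 + 77·38 = 36
a_104 = 44·36 + 77·71 = 67
a_105 = 44·67 + 77·36 = 94
a_106 = 44·94 + 77·67 = 80
a_107 = 44·80 + 77·94 = 88
a_108 = 44·88 + 77·80 = 41
a_109 = 44·41 + 77·88 = 44
a_110 = 44·44 + 77·41 = 49
a_111 = 44·49 + 77·44 = 15
a_112 = 44·15 + 77·49 = 68
a_113 = 44·68 + 77·15 = 73
a_114 = 44·73 + 77·68 = 9
a_115 = 44·9 + 77·73 = 3
a_116 = 44·3 + 77·9 = 49
a_117 = 44·49 + 77·3 = 59
a_118 = 44·59 + 77·49 = 64
a_119 = 44·64 + 77·59 = 84
a_120 = 44·84 + 77·64 = 88
a_121 = 44·88 + 77·84 = 58
a_122 = 44·58 + 77·88 = 16
a_123 = 44·16 + 77·58 = 29
a_124 = 44·29 + 77·16 = 83
a_125 = 44·83 + 77·29 = 65
a_126 = 44·65 + 77·83 = 36
a_127 = 44·36 + 77·65 = 90
a_128 = 44·90 + 77·36 = 39
a_129 = 44·39 + 77·90 = 13
a_130 = 44·13 + 77·39 = 83
a_131 = 44·83 + 77·13 = 94
a_132 = 44·94 + 77·83 = 51
a_133 = 44·51 + 77·94 = 73
a_134 = 44·73 + 77·51 = 58
a_135 = 44·58 + 77·73 = 25
a_136 = 44·25 + 77·58 = 37
a_137 = 44·37 + 77·25 = 61
a_138 = 44·61 + 77·37 = 4
a_139 = 44·4 + 77·61 = 23
a_140 = 44·23 + 77·4 = 59

59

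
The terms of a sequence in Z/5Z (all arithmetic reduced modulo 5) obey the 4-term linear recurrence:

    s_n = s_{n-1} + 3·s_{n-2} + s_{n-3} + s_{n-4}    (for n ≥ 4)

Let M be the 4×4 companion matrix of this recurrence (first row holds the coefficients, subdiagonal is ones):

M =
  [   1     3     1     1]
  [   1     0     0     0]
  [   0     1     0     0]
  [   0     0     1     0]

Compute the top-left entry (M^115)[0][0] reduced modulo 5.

0

(M^115)[0][0] is the top entry after applying M 115 times to the unit state (1, 0, 0, 0). Equivalently it is h_{118} for the auxiliary sequence (h_n) obeying the same recurrence with h_3 = 1 and h_i = 0 for 0 ≤ i < 3:
h_4 = 1·1 + 3·0 + 1·0 + 1·0 = 1
h_5 = 1·1 + 3·1 + 1·0 + 1·0 = 4
h_6 = 1·4 + 3·1 + 1·1 + 1·0 = 3
h_7 = 1·3 + 3·4 + 1·1 + 1·1 = 2
h_8 = 1·2 + 3·3 + 1·4 + 1·1 = 1
h_9 = 1·1 + 3·2 + 1·3 + 1·4 = 4
h_10 = 1·4 + 3·1 + 1·2 + 1·3 = 2
h_11 = 1·2 + 3·4 + 1·1 + 1·2 = 2
h_12 = 1·2 + 3·2 + 1·4 + 1·1 = 3
h_13 = 1·3 + 3·2 + 1·2 + 1·4 = 0
h_14 = 1·0 + 3·3 + 1·2 + 1·2 = 3
h_15 = 1·3 + 3·0 + 1·3 + 1·2 = 3
h_16 = 1·3 + 3·3 + 1·0 + 1·3 = 0
h_17 = 1·0 + 3·3 + 1·3 + 1·0 = 2
h_18 = 1·2 + 3·0 + 1·3 + 1·3 = 3
h_19 = 1·3 + 3·2 + 1·0 + 1·3 = 2
h_20 = 1·2 + 3·3 + 1·2 + 1·0 = 3
h_21 = 1·3 + 3·2 + 1·3 + 1·2 = 4
h_22 = 1·4 + 3·3 + 1·2 + 1·3 = 3
h_23 = 1·3 + 3·4 + 1·3 + 1·2 = 0
h_24 = 1·0 + 3·3 + 1·4 + 1·3 = 1
h_25 = 1·1 + 3·0 + 1·3 + 1·4 = 3
h_26 = 1·3 + 3·1 + 1·0 + 1·3 = 4
h_27 = 1·4 + 3·3 + 1·1 + 1·0 = 4
h_28 = 1·4 + 3·4 + 1·3 + 1·1 = 0
h_29 = 1·0 + 3·4 + 1·4 + 1·3 = 4
h_30 = 1·4 + 3·0 + 1·4 + 1·4 = 2
h_31 = 1·2 + 3·4 + 1·0 + 1·4 = 3
h_32 = 1·3 + 3·2 + 1·4 + 1·0 = 3
h_33 = 1·3 + 3·3 + 1·2 + 1·4 = 3
h_34 = 1·3 + 3·3 + 1·3 + 1·2 = 2
h_35 = 1·2 + 3·3 + 1·3 + 1·3 = 2
h_36 = 1·2 + 3·2 + 1·3 + 1·3 = 4
h_37 = 1·4 + 3·2 + 1·2 + 1·3 = 0
h_38 = 1·0 + 3·4 + 1·2 + 1·2 = 1
h_39 = 1·1 + 3·0 + 1·4 + 1·2 = 2
h_40 = 1·2 + 3·1 + 1·0 + 1·4 = 4
h_41 = 1·4 + 3·2 + 1·1 + 1·0 = 1
h_42 = 1·1 + 3·4 + 1·2 + 1·1 = 1
h_43 = 1·1 + 3·1 + 1·4 + 1·2 = 0
h_44 = 1·0 + 3·1 + 1·1 + 1·4 = 3
h_45 = 1·3 + 3·0 + 1·1 + 1·1 = 0
h_46 = 1·0 + 3·3 + 1·0 + 1·1 = 0
h_47 = 1·0 + 3·0 + 1·3 + 1·0 = 3
h_48 = 1·3 + 3·0 + 1·0 + 1·3 = 1
h_49 = 1·1 + 3·3 + 1·0 + 1·0 = 0
h_50 = 1·0 + 3·1 + 1·3 + 1·0 = 1
h_51 = 1·1 + 3·0 + 1·1 + 1·3 = 0
h_52 = 1·0 + 3·1 + 1·0 + 1·1 = 4
h_53 = 1·4 + 3·0 + 1·1 + 1·0 = 0
h_54 = 1·0 + 3·4 + 1·0 + 1·1 = 3
h_55 = 1·3 + 3·0 + 1·4 + 1·0 = 2
h_56 = 1·2 + 3·3 + 1·0 + 1·4 = 0
h_57 = 1·0 + 3·2 + 1·3 + 1·0 = 4
h_58 = 1·4 + 3·0 + 1·2 + 1·3 = 4
h_59 = 1·4 + 3·4 + 1·0 + 1·2 = 3
h_60 = 1·3 + 3·4 + 1·4 + 1·0 = 4
h_61 = 1·4 + 3·3 + 1·4 + 1·4 = 1
h_62 = 1·1 + 3·4 + 1·3 + 1·4 = 0
h_63 = 1·0 + 3·1 + 1·4 + 1·3 = 0
h_64 = 1·0 + 3·0 + 1·1 + 1·4 = 0
h_65 = 1·0 + 3·0 + 1·0 + 1·1 = 1
h_66 = 1·1 + 3·0 + 1·0 + 1·0 = 1
h_67 = 1·1 + 3·1 + 1·0 + 1·0 = 4
h_68 = 1·4 + 3·1 + 1·1 + 1·0 = 3
h_69 = 1·3 + 3·4 + 1·1 + 1·1 = 2
h_70 = 1·2 + 3·3 + 1·4 + 1·1 = 1
h_71 = 1·1 + 3·2 + 1·3 + 1·4 = 4
h_72 = 1·4 + 3·1 + 1·2 + 1·3 = 2
h_73 = 1·2 + 3·4 + 1·1 + 1·2 = 2
h_74 = 1·2 + 3·2 + 1·4 + 1·1 = 3
h_75 = 1·3 + 3·2 + 1·2 + 1·4 = 0
h_76 = 1·0 + 3·3 + 1·2 + 1·2 = 3
h_77 = 1·3 + 3·0 + 1·3 + 1·2 = 3
h_78 = 1·3 + 3·3 + 1·0 + 1·3 = 0
h_79 = 1·0 + 3·3 + 1·3 + 1·0 = 2
h_80 = 1·2 + 3·0 + 1·3 + 1·3 = 3
h_81 = 1·3 + 3·2 + 1·0 + 1·3 = 2
h_82 = 1·2 + 3·3 + 1·2 + 1·0 = 3
h_83 = 1·3 + 3·2 + 1·3 + 1·2 = 4
h_84 = 1·4 + 3·3 + 1·2 + 1·3 = 3
h_85 = 1·3 + 3·4 + 1·3 + 1·2 = 0
h_86 = 1·0 + 3·3 + 1·4 + 1·3 = 1
h_87 = 1·1 + 3·0 + 1·3 + 1·4 = 3
h_88 = 1·3 + 3·1 + 1·0 + 1·3 = 4
h_89 = 1·4 + 3·3 + 1·1 + 1·0 = 4
h_90 = 1·4 + 3·4 + 1·3 + 1·1 = 0
h_91 = 1·0 + 3·4 + 1·4 + 1·3 = 4
h_92 = 1·4 + 3·0 + 1·4 + 1·4 = 2
h_93 = 1·2 + 3·4 + 1·0 + 1·4 = 3
h_94 = 1·3 + 3·2 + 1·4 + 1·0 = 3
h_95 = 1·3 + 3·3 + 1·2 + 1·4 = 3
h_96 = 1·3 + 3·3 + 1·3 + 1·2 = 2
h_97 = 1·2 + 3·3 + 1·3 + 1·3 = 2
h_98 = 1·2 + 3·2 + 1·3 + 1·3 = 4
h_99 = 1·4 + 3·2 + 1·2 + 1·3 = 0
h_100 = 1·0 + 3·4 + 1·2 + 1·2 = 1
h_101 = 1·1 + 3·0 + 1·4 + 1·2 = 2
h_102 = 1·2 + 3·1 + 1·0 + 1·4 = 4
h_103 = 1·4 + 3·2 + 1·1 + 1·0 = 1
h_104 = 1·1 + 3·4 + 1·2 + 1·1 = 1
h_105 = 1·1 + 3·1 + 1·4 + 1·2 = 0
h_106 = 1·0 + 3·1 + 1·1 + 1·4 = 3
h_107 = 1·3 + 3·0 + 1·1 + 1·1 = 0
h_108 = 1·0 + 3·3 + 1·0 + 1·1 = 0
h_109 = 1·0 + 3·0 + 1·3 + 1·0 = 3
h_110 = 1·3 + 3·0 + 1·0 + 1·3 = 1
h_111 = 1·1 + 3·3 + 1·0 + 1·0 = 0
h_112 = 1·0 + 3·1 + 1·3 + 1·0 = 1
h_113 = 1·1 + 3·0 + 1·1 + 1·3 = 0
h_114 = 1·0 + 3·1 + 1·0 + 1·1 = 4
h_115 = 1·4 + 3·0 + 1·1 + 1·0 = 0
h_116 = 1·0 + 3·4 + 1·0 + 1·1 = 3
h_117 = 1·3 + 3·0 + 1·4 + 1·0 = 2
h_118 = 1·2 + 3·3 + 1·0 + 1·4 = 0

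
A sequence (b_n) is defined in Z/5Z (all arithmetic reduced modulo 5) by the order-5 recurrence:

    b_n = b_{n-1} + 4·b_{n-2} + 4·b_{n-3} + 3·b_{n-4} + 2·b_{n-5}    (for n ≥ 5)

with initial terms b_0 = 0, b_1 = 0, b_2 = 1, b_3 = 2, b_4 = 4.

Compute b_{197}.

3

b_5 = 1·4 + 4·2 + 4·1 + 3·0 + 2·0 = 1
b_6 = 1·1 + 4·4 + 4·2 + 3·1 + 2·0 = 3
b_7 = 1·3 + 4·1 + 4·4 + 3·2 + 2·1 = 1
b_8 = 1·1 + 4·3 + 4·1 + 3·4 + 2·2 = 3
b_9 = 1·3 + 4·1 + 4·3 + 3·1 + 2·4 = 0
b_10 = 1·0 + 4·3 + 4·1 + 3·3 + 2·1 = 2
Continuing the recurrence:
  b_11 = 3;  b_12 = 2;  b_13 = 3;  b_14 = 4;  b_15 = 2;  b_16 = 2
  b_17 = 4;  b_18 = 3;  b_19 = 1;  b_20 = 4;  b_21 = 1;  b_22 = 3
  b_23 = 2;  b_24 = 2;  b_25 = 3;  b_26 = 0;  b_27 = 2;  b_28 = 4
  b_29 = 0;  b_30 = 0;  b_31 = 2;  b_32 = 3;  b_33 = 4;  b_34 = 4
  b_35 = 3;  b_36 = 3;  b_37 = 4;  b_38 = 3;  b_39 = 3;  b_40 = 1
  b_41 = 3;  b_42 = 1;  b_43 = 2;  b_44 = 2;  b_45 = 0;  b_46 = 0
  b_47 = 1;  b_48 = 1;  b_49 = 4;  b_50 = 2;  b_51 = 0;  b_52 = 4
  b_53 = 1;  b_54 = 1;  b_55 = 0;  b_56 = 0;  b_57 = 0;  b_58 = 0
  b_59 = 2;  b_60 = 2;  b_61 = 0;  b_62 = 1;  b_63 = 0;  b_64 = 4
  b_65 = 2;  b_66 = 1;  b_67 = 2;  b_68 = 1;  b_69 = 2;  b_70 = 1
  b_71 = 1;  b_72 = 0;  b_73 = 1;  b_74 = 2;  b_75 = 1;  b_76 = 0
  b_77 = 0;  b_78 = 2;  b_79 = 4;  b_80 = 4;  b_81 = 3;  b_82 = 1
  b_83 = 0;  b_84 = 1;  b_85 = 2;  b_86 = 0;  b_87 = 4;  b_88 = 0
  b_89 = 4;  b_90 = 4;  b_91 = 2;  b_92 = 2;  b_93 = 3;  b_94 = 4
  b_95 = 3;  b_96 = 1;  b_97 = 2;  b_98 = 1;  b_99 = 0;  b_100 = 1
  b_101 = 3;  b_102 = 4;  b_103 = 2;  b_104 = 3;  b_105 = 3;  b_106 = 1
  b_107 = 4;  b_108 = 3;  b_109 = 3;  b_110 = 0;  b_111 = 3;  b_112 = 2
  b_113 = 4;  b_114 = 0;  b_115 = 3;  b_116 = 1;  b_117 = 4;  b_118 = 3
  b_119 = 2;  b_120 = 4;  b_121 = 3;  b_122 = 4;  b_123 = 4;  b_124 = 3
  b_125 = 2;  b_126 = 3;  b_127 = 3;  b_128 = 0;  b_129 = 1;  b_130 = 1
  b_131 = 0;  b_132 = 4;  b_133 = 1;  b_134 = 2;  b_135 = 4;  b_136 = 3
  b_137 = 3;  b_138 = 4;  b_139 = 4;  b_140 = 4;  b_141 = 1;  b_142 = 1
  b_143 = 1;  b_144 = 4;  b_145 = 3;  b_146 = 3;  b_147 = 1;  b_148 = 4
  b_149 = 2;  b_150 = 2;  b_151 = 0;  b_152 = 0;  b_153 = 2;  b_154 = 2
  b_155 = 4;  b_156 = 0;  b_157 = 0;  b_158 = 1;  b_159 = 2;  b_160 = 4
  b_161 = 1;  b_162 = 3;  b_163 = 1;  b_164 = 3;  b_165 = 0;  b_166 = 2
  b_167 = 3;  b_168 = 2;  b_169 = 3;  b_170 = 4;  b_171 = 2;  b_172 = 2
  b_173 = 4;  b_174 = 3;  b_175 = 1;  b_176 = 4;  b_177 = 1;  b_178 = 3
  b_179 = 2;  b_180 = 2;  b_181 = 3;  b_182 = 0;  b_183 = 2;  b_184 = 4
  b_185 = 0;  b_186 = 0;  b_187 = 2;  b_188 = 3;  b_189 = 4;  b_190 = 4
  b_191 = 3;  b_192 = 3;  b_193 = 4;  b_194 = 3;  b_195 = 3
b_196 = 1·3 + 4·3 + 4·4 + 3·3 + 2·3 = 1
b_197 = 1·1 + 4·3 + 4·3 + 3·4 + 2·3 = 3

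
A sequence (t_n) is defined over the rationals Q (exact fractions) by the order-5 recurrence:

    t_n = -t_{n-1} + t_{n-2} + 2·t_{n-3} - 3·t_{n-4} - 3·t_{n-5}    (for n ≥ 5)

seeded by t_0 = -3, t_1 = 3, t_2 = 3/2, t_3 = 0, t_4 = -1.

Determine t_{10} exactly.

t_5 = -1·-1 + 1·0 + 2·3/2 + -3·3 + -3·-3 = 4
t_6 = -1·4 + 1·-1 + 2·0 + -3·3/2 + -3·3 = -37/2
t_7 = -1·-37/2 + 1·4 + 2·-1 + -3·0 + -3·3/2 = 16
t_8 = -1·16 + 1·-37/2 + 2·4 + -3·-1 + -3·0 = -47/2
t_9 = -1·-47/2 + 1·16 + 2·-37/2 + -3·4 + -3·-1 = -13/2
t_10 = -1·-13/2 + 1·-47/2 + 2·16 + -3·-37/2 + -3·4 = 117/2

117/2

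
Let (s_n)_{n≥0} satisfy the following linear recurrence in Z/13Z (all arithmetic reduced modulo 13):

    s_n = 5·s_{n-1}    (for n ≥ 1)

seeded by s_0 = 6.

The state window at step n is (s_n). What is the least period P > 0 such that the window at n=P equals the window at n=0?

4

n=0: window = (6)
n=1: window = (4)
n=2: window = (7)
n=3: window = (9)
n=4: window = (6)
window at n=4 equals window at n=0 → period = 4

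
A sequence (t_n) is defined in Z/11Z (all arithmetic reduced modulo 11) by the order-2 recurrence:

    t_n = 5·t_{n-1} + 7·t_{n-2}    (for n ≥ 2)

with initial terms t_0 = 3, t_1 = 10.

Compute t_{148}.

t_2 = 5·10 + 7·3 = 5
t_3 = 5·5 + 7·10 = 7
t_4 = 5·7 + 7·5 = 4
t_5 = 5·4 + 7·7 = 3
t_6 = 5·3 + 7·4 = 10
(t_5, t_6) = (3, 10) = (t_0, t_1), so the sequence has period 5.
148 ≡ 3 (mod 5), hence t_148 = t_3 = 7.

7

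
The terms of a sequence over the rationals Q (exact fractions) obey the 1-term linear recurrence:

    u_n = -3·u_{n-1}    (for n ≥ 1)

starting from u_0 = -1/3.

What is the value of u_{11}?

u_1 = -3·-1/3 = 1
u_2 = -3·1 = -3
u_3 = -3·-3 = 9
u_4 = -3·9 = -27
u_5 = -3·-27 = 81
u_6 = -3·81 = -243
u_7 = -3·-243 = 729
u_8 = -3·729 = -2187
u_9 = -3·-2187 = 6561
u_10 = -3·6561 = -19683
u_11 = -3·-19683 = 59049

59049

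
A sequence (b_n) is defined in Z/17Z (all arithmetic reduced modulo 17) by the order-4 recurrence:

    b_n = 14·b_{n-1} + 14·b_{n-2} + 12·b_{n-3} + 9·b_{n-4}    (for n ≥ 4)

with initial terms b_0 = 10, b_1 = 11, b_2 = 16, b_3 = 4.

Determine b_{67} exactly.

15

b_4 = 14·4 + 14·16 + 12·11 + 9·10 = 9
b_5 = 14·9 + 14·4 + 12·16 + 9·11 = 14
b_6 = 14·14 + 14·9 + 12·4 + 9·16 = 4
b_7 = 14·4 + 14·14 + 12·9 + 9·4 = 5
b_8 = 14·5 + 14·4 + 12·14 + 9·9 = 1
b_9 = 14·1 + 14·5 + 12·4 + 9·14 = 3
b_10 = 14·3 + 14·1 + 12·5 + 9·4 = 16
b_11 = 14·16 + 14·3 + 12·1 + 9·5 = 0
b_12 = 14·0 + 14·16 + 12·3 + 9·1 = 14
b_13 = 14·14 + 14·0 + 12·16 + 9·3 = 7
b_14 = 14·7 + 14·14 + 12·0 + 9·16 = 13
b_15 = 14·13 + 14·7 + 12·14 + 9·0 = 6
b_16 = 14·6 + 14·13 + 12·7 + 9·14 = 0
b_17 = 14·0 + 14·6 + 12·13 + 9·7 = 14
b_18 = 14·14 + 14·0 + 12·6 + 9·13 = 11
b_19 = 14·11 + 14·14 + 12·0 + 9·6 = 13
b_20 = 14·13 + 14·11 + 12·14 + 9·0 = 11
b_21 = 14·11 + 14·13 + 12·11 + 9·14 = 16
b_22 = 14·16 + 14·11 + 12·13 + 9·11 = 4
b_23 = 14·4 + 14·16 + 12·11 + 9·13 = 2
b_24 = 14·2 + 14·4 + 12·16 + 9·11 = 1
b_25 = 14·1 + 14·2 + 12·4 + 9·16 = 13
b_26 = 14·13 + 14·1 + 12·2 + 9·4 = 1
b_27 = 14·1 + 14·13 + 12·1 + 9·2 = 5
b_28 = 14·5 + 14·1 + 12·13 + 9·1 = 11
b_29 = 14·11 + 14·5 + 12·1 + 9·13 = 13
b_30 = 14·13 + 14·11 + 12·5 + 9·1 = 14
b_31 = 14·14 + 14·13 + 12·11 + 9·5 = 11
b_32 = 14·11 + 14·14 + 12·13 + 9·11 = 10
b_33 = 14·10 + 14·11 + 12·14 + 9·13 = 1
b_34 = 14·1 + 14·10 + 12·11 + 9·14 = 4
b_35 = 14·4 + 14·1 + 12·10 + 9·11 = 0
b_36 = 14·0 + 14·4 + 12·1 + 9·10 = 5
b_37 = 14·5 + 14·0 + 12·4 + 9·1 = 8
b_38 = 14·8 + 14·5 + 12·0 + 9·4 = 14
b_39 = 14·14 + 14·8 + 12·5 + 9·0 = 11
b_40 = 14·11 + 14·14 + 12·8 + 9·5 = 15
b_41 = 14·15 + 14·11 + 12·14 + 9·8 = 9
b_42 = 14·9 + 14·15 + 12·11 + 9·14 = 16
b_43 = 14·16 + 14·9 + 12·15 + 9·11 = 0
b_44 = 14·0 + 14·16 + 12·9 + 9·15 = 8
b_45 = 14·8 + 14·0 + 12·16 + 9·9 = 11
b_46 = 14·11 + 14·8 + 12·0 + 9·16 = 2
b_47 = 14·2 + 14·11 + 12·8 + 9·0 = 6
b_48 = 14·6 + 14·2 + 12·11 + 9·8 = 10
b_49 = 14·10 + 14·6 + 12·2 + 9·11 = 7
b_50 = 14·7 + 14·10 + 12·6 + 9·2 = 5
b_51 = 14·5 + 14·7 + 12·10 + 9·6 = 2
b_52 = 14·2 + 14·5 + 12·7 + 9·10 = 0
b_53 = 14·0 + 14·2 + 12·5 + 9·7 = 15
b_54 = 14·15 + 14·0 + 12·2 + 9·5 = 7
b_55 = 14·7 + 14·15 + 12·0 + 9·2 = 3
b_56 = 14·3 + 14·7 + 12·15 + 9·0 = 14
b_57 = 14·14 + 14·3 + 12·7 + 9·15 = 15
b_58 = 14·15 + 14·14 + 12·3 + 9·7 = 12
b_59 = 14·12 + 14·15 + 12·14 + 9·3 = 12
b_60 = 14·12 + 14·12 + 12·15 + 9·14 = 13
b_61 = 14·13 + 14·12 + 12·12 + 9·15 = 0
b_62 = 14·0 + 14·13 + 12·12 + 9·12 = 9
b_63 = 14·9 + 14·0 + 12·13 + 9·12 = 16
b_64 = 14·16 + 14·9 + 12·0 + 9·13 = 8
b_65 = 14·8 + 14·16 + 12·9 + 9·0 = 2
b_66 = 14·2 + 14·8 + 12·16 + 9·9 = 5
b_67 = 14·5 + 14·2 + 12·8 + 9·16 = 15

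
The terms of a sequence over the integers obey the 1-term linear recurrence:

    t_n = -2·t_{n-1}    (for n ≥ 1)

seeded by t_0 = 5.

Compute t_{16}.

327680

t_1 = -2·5 = -10
t_2 = -2·-10 = 20
t_3 = -2·20 = -40
t_4 = -2·-40 = 80
t_5 = -2·80 = -160
t_6 = -2·-160 = 320
t_7 = -2·320 = -640
t_8 = -2·-640 = 1280
t_9 = -2·1280 = -2560
t_10 = -2·-2560 = 5120
t_11 = -2·5120 = -10240
t_12 = -2·-10240 = 20480
t_13 = -2·20480 = -40960
t_14 = -2·-40960 = 81920
t_15 = -2·81920 = -163840
t_16 = -2·-163840 = 327680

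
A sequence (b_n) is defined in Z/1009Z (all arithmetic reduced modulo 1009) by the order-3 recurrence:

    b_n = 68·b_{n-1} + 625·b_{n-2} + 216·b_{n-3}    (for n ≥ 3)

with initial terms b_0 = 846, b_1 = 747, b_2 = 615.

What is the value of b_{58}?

297

b_3 = 68·615 + 625·747 + 216·846 = 266
b_4 = 68·266 + 625·615 + 216·747 = 793
b_5 = 68·793 + 625·266 + 216·615 = 873
b_6 = 68·873 + 625·793 + 216·266 = 991
b_7 = 68·991 + 625·873 + 216·793 = 308
b_8 = 68·308 + 625·991 + 216·873 = 498
b_9 = 68·498 + 625·308 + 216·991 = 496
b_10 = 68·496 + 625·498 + 216·308 = 843
b_11 = 68·843 + 625·496 + 216·498 = 662
b_12 = 68·662 + 625·843 + 216·496 = 979
b_13 = 68·979 + 625·662 + 216·843 = 506
b_14 = 68·506 + 625·979 + 216·662 = 237
b_15 = 68·237 + 625·506 + 216·979 = 988
b_16 = 68·988 + 625·237 + 216·506 = 716
b_17 = 68·716 + 625·988 + 216·237 = 990
b_18 = 68·990 + 625·716 + 216·988 = 739
b_19 = 68·739 + 625·990 + 216·716 = 314
b_20 = 68·314 + 625·739 + 216·990 = 857
b_21 = 68·857 + 625·314 + 216·739 = 460
b_22 = 68·460 + 625·857 + 216·314 = 68
b_23 = 68·68 + 625·460 + 216·857 = 988
b_24 = 68·988 + 625·68 + 216·460 = 181
b_25 = 68·181 + 625·988 + 216·68 = 754
b_26 = 68·754 + 625·181 + 216·988 = 439
b_27 = 68·439 + 625·754 + 216·181 = 383
b_28 = 68·383 + 625·439 + 216·754 = 152
b_29 = 68·152 + 625·383 + 216·439 = 466
b_30 = 68·466 + 625·152 + 216·383 = 553
b_31 = 68·553 + 625·466 + 216·152 = 464
b_32 = 68·464 + 625·553 + 216·466 = 576
b_33 = 68·576 + 625·464 + 216·553 = 620
b_34 = 68·620 + 625·576 + 216·464 = 911
b_35 = 68·911 + 625·620 + 216·576 = 752
b_36 = 68·752 + 625·911 + 216·620 = 708
b_37 = 68·708 + 625·752 + 216·911 = 548
b_38 = 68·548 + 625·708 + 216·752 = 472
b_39 = 68·472 + 625·548 + 216·708 = 826
b_40 = 68·826 + 625·472 + 216·548 = 351
b_41 = 68·351 + 625·826 + 216·472 = 346
b_42 = 68·346 + 625·351 + 216·826 = 566
b_43 = 68·566 + 625·346 + 216·351 = 611
b_44 = 68·611 + 625·566 + 216·346 = 849
b_45 = 68·849 + 625·611 + 216·566 = 859
b_46 = 68·859 + 625·849 + 216·611 = 587
b_47 = 68·587 + 625·859 + 216·849 = 398
b_48 = 68·398 + 625·587 + 216·859 = 317
b_49 = 68·317 + 625·398 + 216·587 = 561
b_50 = 68·561 + 625·317 + 216·398 = 370
b_51 = 68·370 + 625·561 + 216·317 = 297
b_52 = 68·297 + 625·370 + 216·561 = 301
b_53 = 68·301 + 625·297 + 216·370 = 466
b_54 = 68·466 + 625·301 + 216·297 = 436
b_55 = 68·436 + 625·466 + 216·301 = 476
b_56 = 68·476 + 625·436 + 216·466 = 915
b_57 = 68·915 + 625·476 + 216·436 = 855
b_58 = 68·855 + 625·915 + 216·476 = 297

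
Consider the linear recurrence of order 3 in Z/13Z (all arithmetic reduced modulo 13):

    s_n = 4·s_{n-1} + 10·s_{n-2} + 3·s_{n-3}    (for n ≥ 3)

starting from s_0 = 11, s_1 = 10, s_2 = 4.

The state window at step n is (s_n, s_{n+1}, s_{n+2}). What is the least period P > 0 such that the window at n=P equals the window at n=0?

21

n=0: window = (11, 10, 4)
n=1: window = (10, 4, 6)
n=2: window = (4, 6, 3)
n=3: window = (6, 3, 6)
n=4: window = (3, 6, 7)
n=5: window = (6, 7, 6)
n=6: window = (7, 6, 8)
n=7: window = (6, 8, 9)
n=8: window = (8, 9, 4)
n=9: window = (9, 4, 0)
n=10: window = (4, 0, 2)
n=11: window = (0, 2, 7)
n=12: window = (2, 7, 9)
n=13: window = (7, 9, 8)
n=14: window = (9, 8, 0)
n=15: window = (8, 0, 3)
n=16: window = (0, 3, 10)
n=17: window = (3, 10, 5)
n=18: window = (10, 5, 12)
n=19: window = (5, 12, 11)
n=20: window = (12, 11, 10)
n=21: window = (11, 10, 4)
window at n=21 equals window at n=0 → period = 21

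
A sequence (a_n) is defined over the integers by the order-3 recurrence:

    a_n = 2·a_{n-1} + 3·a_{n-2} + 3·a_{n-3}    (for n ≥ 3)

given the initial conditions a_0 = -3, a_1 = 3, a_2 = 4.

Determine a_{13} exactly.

1281725

a_3 = 2·4 + 3·3 + 3·-3 = 8
a_4 = 2·8 + 3·4 + 3·3 = 37
a_5 = 2·37 + 3·8 + 3·4 = 110
a_6 = 2·110 + 3·37 + 3·8 = 355
a_7 = 2·355 + 3·110 + 3·37 = 1151
a_8 = 2·1151 + 3·355 + 3·110 = 3697
a_9 = 2·3697 + 3·1151 + 3·355 = 11912
a_10 = 2·11912 + 3·3697 + 3·1151 = 38368
a_11 = 2·38368 + 3·11912 + 3·3697 = 123563
a_12 = 2·123563 + 3·38368 + 3·11912 = 397966
a_13 = 2·397966 + 3·123563 + 3·38368 = 1281725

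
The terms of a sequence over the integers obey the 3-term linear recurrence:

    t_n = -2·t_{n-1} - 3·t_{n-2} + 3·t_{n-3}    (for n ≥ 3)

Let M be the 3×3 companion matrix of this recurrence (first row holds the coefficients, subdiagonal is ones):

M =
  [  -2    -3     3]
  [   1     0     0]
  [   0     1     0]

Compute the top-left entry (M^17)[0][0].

(M^17)[0][0] is the top entry after applying M 17 times to the unit state (1, 0, 0). Equivalently it is h_{19} for the auxiliary sequence (h_n) obeying the same recurrence with h_2 = 1 and h_i = 0 for 0 ≤ i < 2:
h_3 = -2·1 + -3·0 + 3·0 = -2
h_4 = -2·-2 + -3·1 + 3·0 = 1
h_5 = -2·1 + -3·-2 + 3·1 = 7
h_6 = -2·7 + -3·1 + 3·-2 = -23
h_7 = -2·-23 + -3·7 + 3·1 = 28
h_8 = -2·28 + -3·-23 + 3·7 = 34
h_9 = -2·34 + -3·28 + 3·-23 = -221
h_10 = -2·-221 + -3·34 + 3·28 = 424
h_11 = -2·424 + -3·-221 + 3·34 = -83
h_12 = -2·-83 + -3·424 + 3·-221 = -1769
h_13 = -2·-1769 + -3·-83 + 3·424 = 5059
h_14 = -2·5059 + -3·-1769 + 3·-83 = -5060
h_15 = -2·-5060 + -3·5059 + 3·-1769 = -10364
h_16 = -2·-10364 + -3·-5060 + 3·5059 = 51085
h_17 = -2·51085 + -3·-10364 + 3·-5060 = -86258
h_18 = -2·-86258 + -3·51085 + 3·-10364 = -11831
h_19 = -2·-11831 + -3·-86258 + 3·51085 = 435691

435691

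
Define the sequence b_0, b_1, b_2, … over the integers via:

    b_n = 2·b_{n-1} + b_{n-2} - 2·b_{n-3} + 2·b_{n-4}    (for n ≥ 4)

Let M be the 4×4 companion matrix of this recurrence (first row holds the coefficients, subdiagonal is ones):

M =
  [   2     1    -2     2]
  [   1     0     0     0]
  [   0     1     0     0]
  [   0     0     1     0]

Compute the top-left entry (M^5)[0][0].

(M^5)[0][0] is the top entry after applying M 5 times to the unit state (1, 0, 0, 0). Equivalently it is h_{8} for the auxiliary sequence (h_n) obeying the same recurrence with h_3 = 1 and h_i = 0 for 0 ≤ i < 3:
h_4 = 2·1 + 1·0 + -2·0 + 2·0 = 2
h_5 = 2·2 + 1·1 + -2·0 + 2·0 = 5
h_6 = 2·5 + 1·2 + -2·1 + 2·0 = 10
h_7 = 2·10 + 1·5 + -2·2 + 2·1 = 23
h_8 = 2·23 + 1·10 + -2·5 + 2·2 = 50

50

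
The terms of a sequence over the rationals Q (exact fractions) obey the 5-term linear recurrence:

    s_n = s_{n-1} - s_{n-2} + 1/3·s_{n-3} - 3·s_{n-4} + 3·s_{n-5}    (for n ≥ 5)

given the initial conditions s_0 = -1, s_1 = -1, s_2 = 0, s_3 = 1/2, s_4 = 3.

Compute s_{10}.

s_5 = 1·3 + -1·1/2 + 1/3·0 + -3·-1 + 3·-1 = 5/2
s_6 = 1·5/2 + -1·3 + 1/3·1/2 + -3·0 + 3·-1 = -10/3
s_7 = 1·-10/3 + -1·5/2 + 1/3·3 + -3·1/2 + 3·0 = -19/3
s_8 = 1·-19/3 + -1·-10/3 + 1/3·5/2 + -3·3 + 3·1/2 = -29/3
s_9 = 1·-29/3 + -1·-19/3 + 1/3·-10/3 + -3·5/2 + 3·3 = -53/18
s_10 = 1·-53/18 + -1·-29/3 + 1/3·-19/3 + -3·-10/3 + 3·5/2 = 199/9

199/9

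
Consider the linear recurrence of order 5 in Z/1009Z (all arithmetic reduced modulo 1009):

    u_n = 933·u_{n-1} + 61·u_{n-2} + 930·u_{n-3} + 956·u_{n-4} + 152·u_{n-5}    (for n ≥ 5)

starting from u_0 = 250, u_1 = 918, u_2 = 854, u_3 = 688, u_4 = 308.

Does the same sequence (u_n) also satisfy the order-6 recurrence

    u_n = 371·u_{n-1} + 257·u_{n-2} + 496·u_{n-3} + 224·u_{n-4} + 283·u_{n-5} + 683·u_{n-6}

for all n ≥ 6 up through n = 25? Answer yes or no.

no

Terms u_0..u_25: 250, 918, 854, 688, 308, 980, 374, 477, 421, 773, 875, 150, 829, 944, 763, 633, 595, 11, 718, 696, 228, 750, 748, 760, 128, 698
n=6: candidate gives 287, actual u_6 = 374 ✗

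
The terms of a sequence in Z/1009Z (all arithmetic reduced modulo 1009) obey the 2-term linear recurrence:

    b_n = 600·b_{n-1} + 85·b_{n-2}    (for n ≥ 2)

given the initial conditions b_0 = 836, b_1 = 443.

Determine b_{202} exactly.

812

b_2 = 600·443 + 85·836 = 863
b_3 = 600·863 + 85·443 = 505
b_4 = 600·505 + 85·863 = 1007
b_5 = 600·1007 + 85·505 = 356
b_6 = 600·356 + 85·1007 = 531
b_7 = 600·531 + 85·356 = 755
Continuing the recurrence:
  b_8 = 698;  b_9 = 673;  b_10 = 1008;  b_11 = 101;  b_12 = 984;  b_13 = 648
  b_14 = 228;  b_15 = 170;  b_16 = 300;  b_17 = 722;  b_18 = 614;  b_19 = 945
  b_20 = 673;  b_21 = 814;  b_22 = 745;  b_23 = 591;  b_24 = 199;  b_25 = 123
  b_26 = 914;  b_27 = 878;  b_28 = 99;  b_29 = 842;  b_30 = 34;  b_31 = 151
  b_32 = 662;  b_33 = 381;  b_34 = 332;  b_35 = 524;  b_36 = 569;  b_37 = 502
  b_38 = 451;  b_39 = 480;  b_40 = 428;  b_41 = 954;  b_42 = 353;  b_43 = 280
  b_44 = 241;  b_45 = 906;  b_46 = 54;  b_47 = 438;  b_48 = 5;  b_49 = 879
  b_50 = 118;  b_51 = 219;  b_52 = 170;  b_53 = 544;  b_54 = 817;  b_55 = 661
  b_56 = 896;  b_57 = 493;  b_58 = 648;  b_59 = 871;  b_60 = 532;  b_61 = 734
  b_62 = 291;  b_63 = 884;  b_64 = 185;  b_65 = 484;  b_66 = 398;  b_67 = 447
  b_68 = 339;  b_69 = 244;  b_70 = 658;  b_71 = 841;  b_72 = 535;  b_73 = 993
  b_74 = 560;  b_75 = 661;  b_76 = 240;  b_77 = 403;  b_78 = 869;  b_79 = 705
  b_80 = 437;  b_81 = 254;  b_82 = 862;  b_83 = 993;  b_84 = 103;  b_85 = 909
  b_86 = 214;  b_87 = 838;  b_88 = 346;  b_89 = 346;  b_90 = 904;  b_91 = 716
  b_92 = 931;  b_93 = 943;  b_94 = 184;  b_95 = 863;  b_96 = 688;  b_97 = 826
  b_98 = 139;  b_99 = 242;  b_100 = 620;  b_101 = 69;  b_102 = 263;  b_103 = 207
  b_104 = 250;  b_105 = 101;  b_106 = 121;  b_107 = 465;  b_108 = 711;  b_109 = 976
  b_110 = 275;  b_111 = 755;  b_112 = 127;  b_113 = 124;  b_114 = 439;  b_115 = 501
  b_116 = 909;  b_117 = 747;  b_118 = 785;  b_119 = 734;  b_120 = 607;  b_121 = 792
  b_122 = 97;  b_123 = 404;  b_124 = 413;  b_125 = 629;  b_126 = 833;  b_127 = 333
  b_128 = 193;  b_129 = 827;  b_130 = 33;  b_131 = 294;  b_132 = 612;  b_133 = 698
  b_134 = 626;  b_135 = 51;  b_136 = 63;  b_137 = 766;  b_138 = 815;  b_139 = 169
  b_140 = 154;  b_141 = 820;  b_142 = 590;  b_143 = 929;  b_144 = 132;  b_145 = 761
  b_146 = 653;  b_147 = 417;  b_148 = 987;  b_149 = 47;  b_150 = 96;  b_151 = 46
  b_152 = 445;  b_153 = 498;  b_154 = 628;  b_155 = 395;  b_156 = 797;  b_157 = 212
  b_158 = 208;  b_159 = 551;  b_160 = 175;  b_161 = 485;  b_162 = 148;  b_163 = 873
  b_164 = 601;  b_165 = 935;  b_166 = 631;  b_167 = 998;  b_168 = 621;  b_169 = 353
  b_170 = 227;  b_171 = 729;  b_172 = 627;  b_173 = 259;  b_174 = 841;  b_175 = 926
  b_176 = 496;  b_177 = 962;  b_178 = 843;  b_179 = 332;  b_180 = 443;  b_181 = 401
  b_182 = 780;  b_183 = 612;  b_184 = 639;  b_185 = 541;  b_186 = 540;  b_187 = 691
  b_188 = 396;  b_189 = 698;  b_190 = 428;  b_191 = 313;  b_192 = 182;  b_193 = 599
  b_194 = 531;  b_195 = 221;  b_196 = 151;  b_197 = 413;  b_198 = 313;  b_199 = 925
  b_200 = 421
b_201 = 600·421 + 85·925 = 273
b_202 = 600·273 + 85·421 = 812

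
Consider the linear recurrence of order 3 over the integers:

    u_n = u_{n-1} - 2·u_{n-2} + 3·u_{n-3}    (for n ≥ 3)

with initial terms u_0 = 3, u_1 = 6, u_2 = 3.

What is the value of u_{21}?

u_3 = 1·3 + -2·6 + 3·3 = 0
u_4 = 1·0 + -2·3 + 3·6 = 12
u_5 = 1·12 + -2·0 + 3·3 = 21
u_6 = 1·21 + -2·12 + 3·0 = -3
u_7 = 1·-3 + -2·21 + 3·12 = -9
u_8 = 1·-9 + -2·-3 + 3·21 = 60
u_9 = 1·60 + -2·-9 + 3·-3 = 69
u_10 = 1·69 + -2·60 + 3·-9 = -78
u_11 = 1·-78 + -2·69 + 3·60 = -36
u_12 = 1·-36 + -2·-78 + 3·69 = 327
u_13 = 1·327 + -2·-36 + 3·-78 = 165
u_14 = 1·165 + -2·327 + 3·-36 = -597
u_15 = 1·-597 + -2·165 + 3·327 = 54
u_16 = 1·54 + -2·-597 + 3·165 = 1743
u_17 = 1·1743 + -2·54 + 3·-597 = -156
u_18 = 1·-156 + -2·1743 + 3·54 = -3480
u_19 = 1·-3480 + -2·-156 + 3·1743 = 2061
u_20 = 1·2061 + -2·-3480 + 3·-156 = 8553
u_21 = 1·8553 + -2·2061 + 3·-3480 = -6009

-6009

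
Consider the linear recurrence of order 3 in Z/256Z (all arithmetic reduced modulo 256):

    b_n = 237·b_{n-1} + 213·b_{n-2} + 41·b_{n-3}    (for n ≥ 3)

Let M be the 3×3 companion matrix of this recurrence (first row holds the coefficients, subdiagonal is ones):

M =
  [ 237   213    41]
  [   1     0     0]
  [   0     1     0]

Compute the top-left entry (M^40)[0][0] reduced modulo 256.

121

(M^40)[0][0] is the top entry after applying M 40 times to the unit state (1, 0, 0). Equivalently it is h_{42} for the auxiliary sequence (h_n) obeying the same recurrence with h_2 = 1 and h_i = 0 for 0 ≤ i < 2:
h_3 = 237·1 + 213·0 + 41·0 = 237
h_4 = 237·237 + 213·1 + 41·0 = 62
h_5 = 237·62 + 213·237 + 41·1 = 192
h_6 = 237·192 + 213·62 + 41·237 = 75
h_7 = 237·75 + 213·192 + 41·62 = 29
h_8 = 237·29 + 213·75 + 41·192 = 0
h_9 = 237·0 + 213·29 + 41·75 = 36
h_10 = 237·36 + 213·0 + 41·29 = 249
h_11 = 237·249 + 213·36 + 41·0 = 121
h_12 = 237·121 + 213·249 + 41·36 = 246
h_13 = 237·246 + 213·121 + 41·249 = 76
h_14 = 237·76 + 213·246 + 41·121 = 107
h_15 = 237·107 + 213·76 + 41·246 = 177
h_16 = 237·177 + 213·107 + 41·76 = 16
h_17 = 237·16 + 213·177 + 41·107 = 56
h_18 = 237·56 + 213·16 + 41·177 = 129
h_19 = 237·129 + 213·56 + 41·16 = 149
h_20 = 237·149 + 213·129 + 41·56 = 62
h_21 = 237·62 + 213·149 + 41·129 = 8
h_22 = 237·8 + 213·62 + 41·149 = 219
h_23 = 237·219 + 213·8 + 41·62 = 85
h_24 = 237·85 + 213·219 + 41·8 = 48
h_25 = 237·48 + 213·85 + 41·219 = 60
h_26 = 237·60 + 213·48 + 41·85 = 25
h_27 = 237·25 + 213·60 + 41·48 = 193
h_28 = 237·193 + 213·25 + 41·60 = 22
h_29 = 237·22 + 213·193 + 41·25 = 244
h_30 = 237·244 + 213·22 + 41·193 = 27
h_31 = 237·27 + 213·244 + 41·22 = 137
h_32 = 237·137 + 213·27 + 41·244 = 96
h_33 = 237·96 + 213·137 + 41·27 = 48
h_34 = 237·48 + 213·96 + 41·137 = 65
h_35 = 237·65 + 213·48 + 41·96 = 125
h_36 = 237·125 + 213·65 + 41·48 = 126
h_37 = 237·126 + 213·125 + 41·65 = 16
h_38 = 237·16 + 213·126 + 41·125 = 171
h_39 = 237·171 + 213·16 + 41·126 = 205
h_40 = 237·205 + 213·171 + 41·16 = 160
h_41 = 237·160 + 213·205 + 41·171 = 20
h_42 = 237·20 + 213·160 + 41·205 = 121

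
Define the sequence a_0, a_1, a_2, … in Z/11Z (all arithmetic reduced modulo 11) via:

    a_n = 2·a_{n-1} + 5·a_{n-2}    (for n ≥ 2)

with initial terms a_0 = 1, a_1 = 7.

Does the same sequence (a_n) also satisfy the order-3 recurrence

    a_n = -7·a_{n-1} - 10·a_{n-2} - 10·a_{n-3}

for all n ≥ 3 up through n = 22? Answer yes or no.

yes

Terms a_0..a_22: 1, 7, 8, 7, 10, 0, 6, 1, 10, 3, 1, 6, 6, 9, 4, 9, 5, 0, 3, 6, 5, 7, 6
n=3: candidate gives 7, actual a_3 = 7 ✓
n=4: candidate gives 10, actual a_4 = 10 ✓
n=5: candidate gives 0, actual a_5 = 0 ✓
n=6: candidate gives 6, actual a_6 = 6 ✓
n=7: candidate gives 1, actual a_7 = 1 ✓
n=8: candidate gives 10, actual a_8 = 10 ✓
n=9: candidate gives 3, actual a_9 = 3 ✓
n=10: candidate gives 1, actual a_10 = 1 ✓
n=11: candidate gives 6, actual a_11 = 6 ✓
n=12: candidate gives 6, actual a_12 = 6 ✓
n=13: candidate gives 9, actual a_13 = 9 ✓
n=14: candidate gives 4, actual a_14 = 4 ✓
n=15: candidate gives 9, actual a_15 = 9 ✓
n=16: candidate gives 5, actual a_16 = 5 ✓
n=17: candidate gives 0, actual a_17 = 0 ✓
n=18: candidate gives 3, actual a_18 = 3 ✓
n=19: candidate gives 6, actual a_19 = 6 ✓
n=20: candidate gives 5, actual a_20 = 5 ✓
n=21: candidate gives 7, actual a_21 = 7 ✓
n=22: candidate gives 6, actual a_22 = 6 ✓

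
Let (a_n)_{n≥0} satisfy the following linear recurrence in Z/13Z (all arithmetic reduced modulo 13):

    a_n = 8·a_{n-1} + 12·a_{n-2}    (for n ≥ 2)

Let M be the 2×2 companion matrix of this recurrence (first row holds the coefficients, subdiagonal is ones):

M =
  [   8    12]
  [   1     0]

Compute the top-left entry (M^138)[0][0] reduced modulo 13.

12

(M^138)[0][0] is the top entry after applying M 138 times to the unit state (1, 0). Equivalently it is h_{139} for the auxiliary sequence (h_n) obeying the same recurrence with h_1 = 1 and h_i = 0 for 0 ≤ i < 1:
h_2 = 8·1 + 12·0 = 8
h_3 = 8·8 + 12·1 = 11
h_4 = 8·11 + 12·8 = 2
h_5 = 8·2 + 12·11 = 5
h_6 = 8·5 + 12·2 = 12
h_7 = 8·12 + 12·5 = 0
h_8 = 8·0 + 12·12 = 1
(h_7, h_8) = (0, 1) = (h_0, h_1), so the sequence has period 7.
139 ≡ 6 (mod 7), hence h_139 = h_6 = 12.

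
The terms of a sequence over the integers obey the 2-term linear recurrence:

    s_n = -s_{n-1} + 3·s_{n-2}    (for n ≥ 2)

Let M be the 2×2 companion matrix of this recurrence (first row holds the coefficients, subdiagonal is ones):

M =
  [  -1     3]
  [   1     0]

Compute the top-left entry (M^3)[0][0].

-7

(M^3)[0][0] is the top entry after applying M 3 times to the unit state (1, 0). Equivalently it is h_{4} for the auxiliary sequence (h_n) obeying the same recurrence with h_1 = 1 and h_i = 0 for 0 ≤ i < 1:
h_2 = -1·1 + 3·0 = -1
h_3 = -1·-1 + 3·1 = 4
h_4 = -1·4 + 3·-1 = -7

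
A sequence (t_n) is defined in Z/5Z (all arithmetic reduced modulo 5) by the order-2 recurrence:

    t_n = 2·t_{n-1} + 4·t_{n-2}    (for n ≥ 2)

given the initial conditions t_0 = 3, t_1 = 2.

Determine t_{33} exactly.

0

t_2 = 2·2 + 4·3 = 1
t_3 = 2·1 + 4·2 = 0
t_4 = 2·0 + 4·1 = 4
t_5 = 2·4 + 4·0 = 3
t_6 = 2·3 + 4·4 = 2
(t_5, t_6) = (3, 2) = (t_0, t_1), so the sequence has period 5.
33 ≡ 3 (mod 5), hence t_33 = t_3 = 0.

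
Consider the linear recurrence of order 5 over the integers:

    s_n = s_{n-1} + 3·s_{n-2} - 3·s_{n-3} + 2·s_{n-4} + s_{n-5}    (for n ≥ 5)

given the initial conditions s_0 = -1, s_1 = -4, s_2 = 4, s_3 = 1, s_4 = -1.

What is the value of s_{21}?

-1179754

s_5 = 1·-1 + 3·1 + -3·4 + 2·-4 + 1·-1 = -19
s_6 = 1·-19 + 3·-1 + -3·1 + 2·4 + 1·-4 = -21
s_7 = 1·-21 + 3·-19 + -3·-1 + 2·1 + 1·4 = -69
s_8 = 1·-69 + 3·-21 + -3·-19 + 2·-1 + 1·1 = -76
s_9 = 1·-76 + 3·-69 + -3·-21 + 2·-19 + 1·-1 = -259
s_10 = 1·-259 + 3·-76 + -3·-69 + 2·-21 + 1·-19 = -341
s_11 = 1·-341 + 3·-259 + -3·-76 + 2·-69 + 1·-21 = -1049
s_12 = 1·-1049 + 3·-341 + -3·-259 + 2·-76 + 1·-69 = -1516
s_13 = 1·-1516 + 3·-1049 + -3·-341 + 2·-259 + 1·-76 = -4234
s_14 = 1·-4234 + 3·-1516 + -3·-1049 + 2·-341 + 1·-259 = -6576
s_15 = 1·-6576 + 3·-4234 + -3·-1516 + 2·-1049 + 1·-341 = -17169
s_16 = 1·-17169 + 3·-6576 + -3·-4234 + 2·-1516 + 1·-1049 = -28276
s_17 = 1·-28276 + 3·-17169 + -3·-6576 + 2·-4234 + 1·-1516 = -70039
s_18 = 1·-70039 + 3·-28276 + -3·-17169 + 2·-6576 + 1·-4234 = -120746
s_19 = 1·-120746 + 3·-70039 + -3·-28276 + 2·-17169 + 1·-6576 = -286949
s_20 = 1·-286949 + 3·-120746 + -3·-70039 + 2·-28276 + 1·-17169 = -512791
s_21 = 1·-512791 + 3·-286949 + -3·-120746 + 2·-70039 + 1·-28276 = -1179754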